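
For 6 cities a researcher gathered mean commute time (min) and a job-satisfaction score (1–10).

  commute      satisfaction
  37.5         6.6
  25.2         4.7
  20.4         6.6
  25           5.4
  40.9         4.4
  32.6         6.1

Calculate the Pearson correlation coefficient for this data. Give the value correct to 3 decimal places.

n = 6, Σx = 181.6, Σy = 33.8, Σx² = 5818.02, Σy² = 194.94, Σxy = 1014.4
nΣxy − ΣxΣy = 6086.4 − 6138.08 = -51.68
nΣx² − (Σx)² = 34908.12 − 32978.56 = 1929.56; nΣy² − (Σy)² = 1169.64 − 1142.44 = 27.2
r = -51.68 / √(1929.56 × 27.2) = -51.68 / 229.0939 ≈ -0.226

-0.226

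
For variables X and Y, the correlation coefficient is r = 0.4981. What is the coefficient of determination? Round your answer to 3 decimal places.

0.248

r² = (0.4981)² = 0.248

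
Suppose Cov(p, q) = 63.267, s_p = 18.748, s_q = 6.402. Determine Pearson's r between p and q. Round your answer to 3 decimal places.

0.527

r = Cov(p,q) / (s_p · s_q) = 63.267 / (18.748 × 6.402)
  = 63.267 / 120.0247 ≈ 0.527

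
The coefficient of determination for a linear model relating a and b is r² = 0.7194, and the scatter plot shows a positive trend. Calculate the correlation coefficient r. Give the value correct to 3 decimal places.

0.848

|r| = √0.7194 = 0.848
The association is positive, so r = 0.848.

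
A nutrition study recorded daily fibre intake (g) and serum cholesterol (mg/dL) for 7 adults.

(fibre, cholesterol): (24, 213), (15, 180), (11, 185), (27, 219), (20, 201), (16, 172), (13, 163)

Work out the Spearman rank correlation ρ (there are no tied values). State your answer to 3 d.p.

0.750

Rank fibre: 6, 3, 1, 7, 5, 4, 2
Rank cholesterol: 6, 3, 4, 7, 5, 2, 1
d = rank(fibre) − rank(cholesterol): 0, 0, -3, 0, 0, 2, 1; Σd² = 14
ρ = 1 − 6Σd² / [n(n²−1)] = 1 − 6×14 / (7×48) = 1 − 84/336 ≈ 0.750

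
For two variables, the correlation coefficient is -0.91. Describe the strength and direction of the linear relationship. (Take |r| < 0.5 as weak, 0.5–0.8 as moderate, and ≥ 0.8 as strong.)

r = -0.91 < 0 so the relationship is negative.
|r| = 0.91, which falls in the strong range.

strong negative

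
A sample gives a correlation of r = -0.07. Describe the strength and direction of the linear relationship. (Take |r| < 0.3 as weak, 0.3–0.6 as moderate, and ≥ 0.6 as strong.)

r = -0.07 < 0 so the relationship is negative.
|r| = 0.07, which falls in the weak range.

weak negative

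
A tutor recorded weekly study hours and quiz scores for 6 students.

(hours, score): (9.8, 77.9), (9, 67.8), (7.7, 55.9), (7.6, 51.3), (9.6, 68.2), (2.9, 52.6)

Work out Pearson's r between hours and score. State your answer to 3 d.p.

n = 6, Σx = 46.6, Σy = 373.7, Σx² = 394.66, Σy² = 23839.75, Σxy = 3001.19
nΣxy − ΣxΣy = 18007.14 − 17414.42 = 592.72
nΣx² − (Σx)² = 2367.96 − 2171.56 = 196.4; nΣy² − (Σy)² = 143038.5 − 139651.69 = 3386.81
r = 592.72 / √(196.4 × 3386.81) = 592.72 / 815.5792 ≈ 0.727

0.727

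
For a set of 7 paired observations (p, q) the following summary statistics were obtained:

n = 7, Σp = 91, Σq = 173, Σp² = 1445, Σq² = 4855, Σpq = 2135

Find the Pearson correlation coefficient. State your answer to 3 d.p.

-0.293

r = (nΣpq − ΣpΣq) / √[(nΣp² − (Σp)²)(nΣq² − (Σq)²)]
Numerator: 7×2135 − 91×173 = -798
Denominator: √[(10115 − 8281)(33985 − 29929)] = √[1834 × 4056] = 2727.3988
r = -798 / 2727.3988 ≈ -0.293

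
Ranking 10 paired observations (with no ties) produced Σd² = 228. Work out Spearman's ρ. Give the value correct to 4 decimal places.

-0.3818

ρ = 1 − 6Σd² / [n(n²−1)] = 1 − 6×228 / (10×99)
  = 1 − 1368/990 = 1 − 1.38182 ≈ -0.3818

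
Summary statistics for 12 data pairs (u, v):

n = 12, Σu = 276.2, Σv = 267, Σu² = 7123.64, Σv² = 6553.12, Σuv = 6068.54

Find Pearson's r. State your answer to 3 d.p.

-0.112

r = (nΣuv − ΣuΣv) / √[(nΣu² − (Σu)²)(nΣv² − (Σv)²)]
Numerator: 12×6068.54 − 276.2×267 = -922.92
Denominator: √[(85483.68 − 76286.44)(78637.44 − 71289)] = √[9197.24 × 7348.44] = 8221.0319
r = -922.92 / 8221.0319 ≈ -0.112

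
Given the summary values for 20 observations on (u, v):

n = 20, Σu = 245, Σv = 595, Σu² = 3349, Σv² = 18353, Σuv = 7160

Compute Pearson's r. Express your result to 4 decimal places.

-0.2704

r = (nΣuv − ΣuΣv) / √[(nΣu² − (Σu)²)(nΣv² − (Σv)²)]
Numerator: 20×7160 − 245×595 = -2575
Denominator: √[(66980 − 60025)(367060 − 354025)] = √[6955 × 13035] = 9521.4718
r = -2575 / 9521.4718 ≈ -0.2704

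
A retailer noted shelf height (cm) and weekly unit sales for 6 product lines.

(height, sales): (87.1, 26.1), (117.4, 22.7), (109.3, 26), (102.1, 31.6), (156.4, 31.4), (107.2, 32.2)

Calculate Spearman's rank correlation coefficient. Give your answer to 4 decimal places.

Rank height: 1, 5, 4, 2, 6, 3
Rank sales: 3, 1, 2, 5, 4, 6
d = rank(height) − rank(sales): -2, 4, 2, -3, 2, -3; Σd² = 46
ρ = 1 − 6Σd² / [n(n²−1)] = 1 − 6×46 / (6×35) = 1 − 276/210 ≈ -0.3143

-0.3143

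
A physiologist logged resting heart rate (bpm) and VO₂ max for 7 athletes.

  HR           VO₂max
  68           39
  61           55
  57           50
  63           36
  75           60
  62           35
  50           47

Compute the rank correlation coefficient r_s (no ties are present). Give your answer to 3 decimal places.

0.036

Rank HR: 6, 3, 2, 5, 7, 4, 1
Rank VO₂max: 3, 6, 5, 2, 7, 1, 4
d = rank(HR) − rank(VO₂max): 3, -3, -3, 3, 0, 3, -3; Σd² = 54
ρ = 1 − 6Σd² / [n(n²−1)] = 1 − 6×54 / (7×48) = 1 − 324/336 ≈ 0.036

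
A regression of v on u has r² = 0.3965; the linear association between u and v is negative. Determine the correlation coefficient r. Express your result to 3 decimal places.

|r| = √0.3965 = 0.630
The association is negative, so r = −0.630.

-0.630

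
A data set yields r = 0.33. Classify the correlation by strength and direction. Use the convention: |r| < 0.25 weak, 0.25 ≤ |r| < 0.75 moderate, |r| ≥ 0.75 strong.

moderate positive

r = 0.33 > 0 so the relationship is positive.
|r| = 0.33, which falls in the moderate range.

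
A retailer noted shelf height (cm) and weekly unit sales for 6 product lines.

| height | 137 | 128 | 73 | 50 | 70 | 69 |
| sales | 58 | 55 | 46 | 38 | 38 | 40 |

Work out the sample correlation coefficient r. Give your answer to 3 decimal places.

0.960

n = 6, Σx = 527, Σy = 275, Σx² = 52643, Σy² = 12993, Σxy = 25664
nΣxy − ΣxΣy = 153984 − 144925 = 9059
nΣx² − (Σx)² = 315858 − 277729 = 38129; nΣy² − (Σy)² = 77958 − 75625 = 2333
r = 9059 / √(38129 × 2333) = 9059 / 9431.5936 ≈ 0.960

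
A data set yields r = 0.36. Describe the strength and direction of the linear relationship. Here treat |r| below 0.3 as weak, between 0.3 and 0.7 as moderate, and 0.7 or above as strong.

r = 0.36 > 0 so the relationship is positive.
|r| = 0.36, which falls in the moderate range.

moderate positive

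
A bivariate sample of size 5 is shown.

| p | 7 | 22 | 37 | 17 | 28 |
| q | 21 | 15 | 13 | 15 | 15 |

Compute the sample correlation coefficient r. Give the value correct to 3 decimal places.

n = 5, Σp = 111, Σq = 79, Σp² = 2975, Σq² = 1285, Σpq = 1633
nΣpq − ΣpΣq = 8165 − 8769 = -604
nΣp² − (Σp)² = 14875 − 12321 = 2554; nΣq² − (Σq)² = 6425 − 6241 = 184
r = -604 / √(2554 × 184) = -604 / 685.5188 ≈ -0.881

-0.881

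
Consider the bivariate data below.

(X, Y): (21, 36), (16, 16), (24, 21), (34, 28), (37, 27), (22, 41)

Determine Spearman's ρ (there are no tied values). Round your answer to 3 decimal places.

Rank X: 2, 1, 4, 5, 6, 3
Rank Y: 5, 1, 2, 4, 3, 6
d = rank(X) − rank(Y): -3, 0, 2, 1, 3, -3; Σd² = 32
ρ = 1 − 6Σd² / [n(n²−1)] = 1 − 6×32 / (6×35) = 1 − 192/210 ≈ 0.086

0.086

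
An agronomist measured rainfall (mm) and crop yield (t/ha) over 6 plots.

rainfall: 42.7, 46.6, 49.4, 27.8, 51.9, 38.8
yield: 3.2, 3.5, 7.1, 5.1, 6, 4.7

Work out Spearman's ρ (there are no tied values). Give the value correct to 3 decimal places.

Rank rainfall: 3, 4, 5, 1, 6, 2
Rank yield: 1, 2, 6, 4, 5, 3
d = rank(rainfall) − rank(yield): 2, 2, -1, -3, 1, -1; Σd² = 20
ρ = 1 − 6Σd² / [n(n²−1)] = 1 − 6×20 / (6×35) = 1 − 120/210 ≈ 0.429

0.429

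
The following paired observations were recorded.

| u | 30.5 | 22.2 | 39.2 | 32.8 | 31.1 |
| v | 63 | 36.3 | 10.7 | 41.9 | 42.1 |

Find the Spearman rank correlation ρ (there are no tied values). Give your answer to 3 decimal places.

Rank u: 2, 1, 5, 4, 3
Rank v: 5, 2, 1, 3, 4
d = rank(u) − rank(v): -3, -1, 4, 1, -1; Σd² = 28
ρ = 1 − 6Σd² / [n(n²−1)] = 1 − 6×28 / (5×24) = 1 − 168/120 ≈ -0.400

-0.400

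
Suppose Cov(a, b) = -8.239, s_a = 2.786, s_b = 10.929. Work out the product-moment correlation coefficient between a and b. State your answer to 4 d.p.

-0.2706

r = Cov(a,b) / (s_a · s_b) = -8.239 / (2.786 × 10.929)
  = -8.239 / 30.4482 ≈ -0.2706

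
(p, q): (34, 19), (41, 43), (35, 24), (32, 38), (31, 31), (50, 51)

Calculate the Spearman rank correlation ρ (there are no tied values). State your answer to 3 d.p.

Rank p: 3, 5, 4, 2, 1, 6
Rank q: 1, 5, 2, 4, 3, 6
d = rank(p) − rank(q): 2, 0, 2, -2, -2, 0; Σd² = 16
ρ = 1 − 6Σd² / [n(n²−1)] = 1 − 6×16 / (6×35) = 1 − 96/210 ≈ 0.543

0.543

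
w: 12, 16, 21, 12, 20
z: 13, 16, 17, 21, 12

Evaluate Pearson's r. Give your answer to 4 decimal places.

n = 5, Σw = 81, Σz = 79, Σw² = 1385, Σz² = 1299, Σwz = 1261
nΣwz − ΣwΣz = 6305 − 6399 = -94
nΣw² − (Σw)² = 6925 − 6561 = 364; nΣz² − (Σz)² = 6495 − 6241 = 254
r = -94 / √(364 × 254) = -94 / 304.0658 ≈ -0.3091

-0.3091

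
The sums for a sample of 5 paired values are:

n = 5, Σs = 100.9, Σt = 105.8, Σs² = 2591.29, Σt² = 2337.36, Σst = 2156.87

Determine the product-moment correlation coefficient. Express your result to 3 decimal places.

r = (nΣst − ΣsΣt) / √[(nΣs² − (Σs)²)(nΣt² − (Σt)²)]
Numerator: 5×2156.87 − 100.9×105.8 = 109.13
Denominator: √[(12956.45 − 10180.81)(11686.8 − 11193.64)] = √[2775.64 × 493.16] = 1169.9721
r = 109.13 / 1169.9721 ≈ 0.093

0.093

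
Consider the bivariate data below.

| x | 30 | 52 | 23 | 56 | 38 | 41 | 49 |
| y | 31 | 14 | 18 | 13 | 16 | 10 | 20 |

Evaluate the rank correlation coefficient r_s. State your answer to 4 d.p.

-0.5357

Rank x: 2, 6, 1, 7, 3, 4, 5
Rank y: 7, 3, 5, 2, 4, 1, 6
d = rank(x) − rank(y): -5, 3, -4, 5, -1, 3, -1; Σd² = 86
ρ = 1 − 6Σd² / [n(n²−1)] = 1 − 6×86 / (7×48) = 1 − 516/336 ≈ -0.5357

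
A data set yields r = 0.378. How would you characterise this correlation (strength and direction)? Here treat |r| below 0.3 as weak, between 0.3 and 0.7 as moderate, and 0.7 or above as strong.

r = 0.378 > 0 so the relationship is positive.
|r| = 0.378, which falls in the moderate range.

moderate positive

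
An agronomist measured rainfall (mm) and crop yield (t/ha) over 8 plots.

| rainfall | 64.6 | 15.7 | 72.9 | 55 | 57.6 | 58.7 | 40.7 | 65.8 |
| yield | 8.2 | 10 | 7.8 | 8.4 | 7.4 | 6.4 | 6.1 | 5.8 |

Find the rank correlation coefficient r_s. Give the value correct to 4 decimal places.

-0.3571

Rank rainfall: 6, 1, 8, 3, 4, 5, 2, 7
Rank yield: 6, 8, 5, 7, 4, 3, 2, 1
d = rank(rainfall) − rank(yield): 0, -7, 3, -4, 0, 2, 0, 6; Σd² = 114
ρ = 1 − 6Σd² / [n(n²−1)] = 1 − 6×114 / (8×63) = 1 − 684/504 ≈ -0.3571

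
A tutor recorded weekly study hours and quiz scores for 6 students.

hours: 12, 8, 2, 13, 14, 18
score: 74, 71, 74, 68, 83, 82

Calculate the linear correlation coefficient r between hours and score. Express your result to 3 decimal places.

0.475

n = 6, Σx = 67, Σy = 452, Σx² = 901, Σy² = 34230, Σxy = 5126
nΣxy − ΣxΣy = 30756 − 30284 = 472
nΣx² − (Σx)² = 5406 − 4489 = 917; nΣy² − (Σy)² = 205380 − 204304 = 1076
r = 472 / √(917 × 1076) = 472 / 993.3237 ≈ 0.475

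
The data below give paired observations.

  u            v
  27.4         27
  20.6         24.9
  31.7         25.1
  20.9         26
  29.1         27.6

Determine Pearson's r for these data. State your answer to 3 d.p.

0.308

n = 5, Σu = 129.7, Σv = 130.6, Σu² = 3463.63, Σv² = 3416.78, Σuv = 3394.97
nΣuv − ΣuΣv = 16974.85 − 16938.82 = 36.03
nΣu² − (Σu)² = 17318.15 − 16822.09 = 496.06; nΣv² − (Σv)² = 17083.9 − 17056.36 = 27.54
r = 36.03 / √(496.06 × 27.54) = 36.03 / 116.8824 ≈ 0.308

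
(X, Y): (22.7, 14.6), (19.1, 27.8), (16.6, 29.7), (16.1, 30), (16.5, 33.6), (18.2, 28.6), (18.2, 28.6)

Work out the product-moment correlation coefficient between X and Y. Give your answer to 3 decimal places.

n = 7, ΣX = 127.4, ΣY = 192.9, ΣX² = 2349.6, ΣY² = 5532.97, ΣXY = 3433.86
nΣXY − ΣXΣY = 24037.02 − 24575.46 = -538.44
nΣX² − (ΣX)² = 16447.2 − 16230.76 = 216.44; nΣY² − (ΣY)² = 38730.79 − 37210.41 = 1520.38
r = -538.44 / √(216.44 × 1520.38) = -538.44 / 573.6471 ≈ -0.939

-0.939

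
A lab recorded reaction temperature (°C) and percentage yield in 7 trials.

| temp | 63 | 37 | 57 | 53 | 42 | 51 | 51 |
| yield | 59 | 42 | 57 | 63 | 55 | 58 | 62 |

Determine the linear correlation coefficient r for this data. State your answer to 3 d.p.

n = 7, Σx = 354, Σy = 396, Σx² = 18362, Σy² = 22696, Σxy = 20289
nΣxy − ΣxΣy = 142023 − 140184 = 1839
nΣx² − (Σx)² = 128534 − 125316 = 3218; nΣy² − (Σy)² = 158872 − 156816 = 2056
r = 1839 / √(3218 × 2056) = 1839 / 2572.1991 ≈ 0.715

0.715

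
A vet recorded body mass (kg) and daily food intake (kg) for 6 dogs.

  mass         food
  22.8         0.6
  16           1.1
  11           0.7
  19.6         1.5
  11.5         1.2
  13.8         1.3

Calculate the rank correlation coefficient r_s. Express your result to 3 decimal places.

Rank mass: 6, 4, 1, 5, 2, 3
Rank food: 1, 3, 2, 6, 4, 5
d = rank(mass) − rank(food): 5, 1, -1, -1, -2, -2; Σd² = 36
ρ = 1 − 6Σd² / [n(n²−1)] = 1 − 6×36 / (6×35) = 1 − 216/210 ≈ -0.029

-0.029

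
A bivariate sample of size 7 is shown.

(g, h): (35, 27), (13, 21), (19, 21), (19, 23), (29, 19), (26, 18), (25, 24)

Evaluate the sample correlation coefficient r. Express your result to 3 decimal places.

0.331

n = 7, Σg = 166, Σh = 153, Σg² = 4258, Σh² = 3401, Σgh = 3673
nΣgh − ΣgΣh = 25711 − 25398 = 313
nΣg² − (Σg)² = 29806 − 27556 = 2250; nΣh² − (Σh)² = 23807 − 23409 = 398
r = 313 / √(2250 × 398) = 313 / 946.3086 ≈ 0.331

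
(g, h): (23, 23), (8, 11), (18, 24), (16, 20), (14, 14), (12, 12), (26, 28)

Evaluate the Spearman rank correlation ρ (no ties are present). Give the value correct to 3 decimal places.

Rank g: 6, 1, 5, 4, 3, 2, 7
Rank h: 5, 1, 6, 4, 3, 2, 7
d = rank(g) − rank(h): 1, 0, -1, 0, 0, 0, 0; Σd² = 2
ρ = 1 − 6Σd² / [n(n²−1)] = 1 − 6×2 / (7×48) = 1 − 12/336 ≈ 0.964

0.964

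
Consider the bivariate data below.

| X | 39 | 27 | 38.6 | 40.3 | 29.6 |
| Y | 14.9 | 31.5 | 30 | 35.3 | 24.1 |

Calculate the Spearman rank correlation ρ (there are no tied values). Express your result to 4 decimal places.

Rank X: 4, 1, 3, 5, 2
Rank Y: 1, 4, 3, 5, 2
d = rank(X) − rank(Y): 3, -3, 0, 0, 0; Σd² = 18
ρ = 1 − 6Σd² / [n(n²−1)] = 1 − 6×18 / (5×24) = 1 − 108/120 ≈ 0.1000

0.1000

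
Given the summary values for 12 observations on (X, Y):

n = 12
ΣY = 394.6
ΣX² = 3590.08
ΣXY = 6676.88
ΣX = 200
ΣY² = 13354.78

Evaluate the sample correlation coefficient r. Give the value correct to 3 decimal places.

0.321

r = (nΣXY − ΣXΣY) / √[(nΣX² − (ΣX)²)(nΣY² − (ΣY)²)]
Numerator: 12×6676.88 − 200×394.6 = 1202.56
Denominator: √[(43080.96 − 40000)(160257.36 − 155709.16)] = √[3080.96 × 4548.2] = 3743.3704
r = 1202.56 / 3743.3704 ≈ 0.321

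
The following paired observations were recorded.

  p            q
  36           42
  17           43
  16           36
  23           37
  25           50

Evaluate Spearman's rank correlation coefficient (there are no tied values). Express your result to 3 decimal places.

0.500

Rank p: 5, 2, 1, 3, 4
Rank q: 3, 4, 1, 2, 5
d = rank(p) − rank(q): 2, -2, 0, 1, -1; Σd² = 10
ρ = 1 − 6Σd² / [n(n²−1)] = 1 − 6×10 / (5×24) = 1 − 60/120 ≈ 0.500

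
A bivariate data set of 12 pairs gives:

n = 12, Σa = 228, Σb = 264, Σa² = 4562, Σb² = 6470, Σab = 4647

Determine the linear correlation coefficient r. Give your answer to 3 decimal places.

-0.946

r = (nΣab − ΣaΣb) / √[(nΣa² − (Σa)²)(nΣb² − (Σb)²)]
Numerator: 12×4647 − 228×264 = -4428
Denominator: √[(54744 − 51984)(77640 − 69696)] = √[2760 × 7944] = 4682.4609
r = -4428 / 4682.4609 ≈ -0.946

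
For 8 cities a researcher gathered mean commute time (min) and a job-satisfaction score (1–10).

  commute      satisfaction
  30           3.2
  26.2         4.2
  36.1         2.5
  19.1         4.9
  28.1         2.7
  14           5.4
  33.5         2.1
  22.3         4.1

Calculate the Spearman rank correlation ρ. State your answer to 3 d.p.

-0.929

Rank commute: 6, 4, 8, 2, 5, 1, 7, 3
Rank satisfaction: 4, 6, 2, 7, 3, 8, 1, 5
d = rank(commute) − rank(satisfaction): 2, -2, 6, -5, 2, -7, 6, -2; Σd² = 162
ρ = 1 − 6Σd² / [n(n²−1)] = 1 − 6×162 / (8×63) = 1 − 972/504 ≈ -0.929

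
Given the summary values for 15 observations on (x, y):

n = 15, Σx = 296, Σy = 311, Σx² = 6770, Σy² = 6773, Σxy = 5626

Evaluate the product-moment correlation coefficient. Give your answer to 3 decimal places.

-0.930

r = (nΣxy − ΣxΣy) / √[(nΣx² − (Σx)²)(nΣy² − (Σy)²)]
Numerator: 15×5626 − 296×311 = -7666
Denominator: √[(101550 − 87616)(101595 − 96721)] = √[13934 × 4874] = 8241.0143
r = -7666 / 8241.0143 ≈ -0.930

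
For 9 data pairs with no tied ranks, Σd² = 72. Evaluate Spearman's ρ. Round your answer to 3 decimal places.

0.400

ρ = 1 − 6Σd² / [n(n²−1)] = 1 − 6×72 / (9×80)
  = 1 − 432/720 = 1 − 0.6000 ≈ 0.400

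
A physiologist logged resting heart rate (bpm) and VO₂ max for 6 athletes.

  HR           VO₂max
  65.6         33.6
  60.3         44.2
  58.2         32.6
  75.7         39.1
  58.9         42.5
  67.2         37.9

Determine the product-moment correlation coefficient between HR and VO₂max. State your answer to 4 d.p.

-0.0624

n = 6, Σx = 385.9, Σy = 229.9, Σx² = 25042.23, Σy² = 8916.83, Σxy = 14776.74
nΣxy − ΣxΣy = 88660.44 − 88718.41 = -57.97
nΣx² − (Σx)² = 150253.38 − 148918.81 = 1334.57; nΣy² − (Σy)² = 53500.98 − 52854.01 = 646.97
r = -57.97 / √(1334.57 × 646.97) = -57.97 / 929.2076 ≈ -0.0624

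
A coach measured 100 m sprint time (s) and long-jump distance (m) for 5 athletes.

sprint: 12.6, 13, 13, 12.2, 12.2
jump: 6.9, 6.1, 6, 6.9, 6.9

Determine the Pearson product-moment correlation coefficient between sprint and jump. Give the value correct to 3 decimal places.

n = 5, Σx = 63, Σy = 32.8, Σx² = 794.44, Σy² = 216.04, Σxy = 412.6
nΣxy − ΣxΣy = 2063 − 2066.4 = -3.4
nΣx² − (Σx)² = 3972.2 − 3969 = 3.2; nΣy² − (Σy)² = 1080.2 − 1075.84 = 4.36
r = -3.4 / √(3.2 × 4.36) = -3.4 / 3.7352 ≈ -0.910

-0.910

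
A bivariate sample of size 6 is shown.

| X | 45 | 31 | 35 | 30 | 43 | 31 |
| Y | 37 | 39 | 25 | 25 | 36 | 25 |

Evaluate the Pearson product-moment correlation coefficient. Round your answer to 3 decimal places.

n = 6, ΣX = 215, ΣY = 187, ΣX² = 7921, ΣY² = 6061, ΣXY = 6822
nΣXY − ΣXΣY = 40932 − 40205 = 727
nΣX² − (ΣX)² = 47526 − 46225 = 1301; nΣY² − (ΣY)² = 36366 − 34969 = 1397
r = 727 / √(1301 × 1397) = 727 / 1348.1458 ≈ 0.539

0.539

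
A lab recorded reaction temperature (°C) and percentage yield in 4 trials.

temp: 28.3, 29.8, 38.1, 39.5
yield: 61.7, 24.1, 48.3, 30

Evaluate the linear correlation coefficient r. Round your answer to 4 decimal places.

n = 4, Σx = 135.7, Σy = 164.1, Σx² = 4700.79, Σy² = 7620.59, Σxy = 5489.52
nΣxy − ΣxΣy = 21958.08 − 22268.37 = -310.29
nΣx² − (Σx)² = 18803.16 − 18414.49 = 388.67; nΣy² − (Σy)² = 30482.36 − 26928.81 = 3553.55
r = -310.29 / √(388.67 × 3553.55) = -310.29 / 1175.2269 ≈ -0.2640

-0.2640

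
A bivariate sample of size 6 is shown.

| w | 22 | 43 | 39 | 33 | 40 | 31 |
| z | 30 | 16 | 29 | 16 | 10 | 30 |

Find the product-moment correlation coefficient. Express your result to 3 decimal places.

-0.602

n = 6, Σw = 208, Σz = 131, Σw² = 7504, Σz² = 3253, Σwz = 4337
nΣwz − ΣwΣz = 26022 − 27248 = -1226
nΣw² − (Σw)² = 45024 − 43264 = 1760; nΣz² − (Σz)² = 19518 − 17161 = 2357
r = -1226 / √(1760 × 2357) = -1226 / 2036.7425 ≈ -0.602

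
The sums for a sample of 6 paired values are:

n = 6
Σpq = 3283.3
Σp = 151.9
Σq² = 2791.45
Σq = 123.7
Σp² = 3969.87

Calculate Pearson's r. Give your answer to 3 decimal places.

0.876

r = (nΣpq − ΣpΣq) / √[(nΣp² − (Σp)²)(nΣq² − (Σq)²)]
Numerator: 6×3283.3 − 151.9×123.7 = 909.77
Denominator: √[(23819.22 − 23073.61)(16748.7 − 15301.69)] = √[745.61 × 1447.01] = 1038.7036
r = 909.77 / 1038.7036 ≈ 0.876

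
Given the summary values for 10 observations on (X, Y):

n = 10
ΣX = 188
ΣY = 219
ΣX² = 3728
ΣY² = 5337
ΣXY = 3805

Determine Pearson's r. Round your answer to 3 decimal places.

r = (nΣXY − ΣXΣY) / √[(nΣX² − (ΣX)²)(nΣY² − (ΣY)²)]
Numerator: 10×3805 − 188×219 = -3122
Denominator: √[(37280 − 35344)(53370 − 47961)] = √[1936 × 5409] = 3236.0198
r = -3122 / 3236.0198 ≈ -0.965

-0.965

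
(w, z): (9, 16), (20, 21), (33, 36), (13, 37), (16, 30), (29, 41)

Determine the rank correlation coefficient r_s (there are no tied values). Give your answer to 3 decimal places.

0.486

Rank w: 1, 4, 6, 2, 3, 5
Rank z: 1, 2, 4, 5, 3, 6
d = rank(w) − rank(z): 0, 2, 2, -3, 0, -1; Σd² = 18
ρ = 1 − 6Σd² / [n(n²−1)] = 1 − 6×18 / (6×35) = 1 − 108/210 ≈ 0.486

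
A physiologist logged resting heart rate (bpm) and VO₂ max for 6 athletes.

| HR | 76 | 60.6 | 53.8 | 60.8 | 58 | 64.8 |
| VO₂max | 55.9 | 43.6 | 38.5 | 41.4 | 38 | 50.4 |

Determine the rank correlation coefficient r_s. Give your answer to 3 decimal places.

Rank HR: 6, 3, 1, 4, 2, 5
Rank VO₂max: 6, 4, 2, 3, 1, 5
d = rank(HR) − rank(VO₂max): 0, -1, -1, 1, 1, 0; Σd² = 4
ρ = 1 − 6Σd² / [n(n²−1)] = 1 − 6×4 / (6×35) = 1 − 24/210 ≈ 0.886

0.886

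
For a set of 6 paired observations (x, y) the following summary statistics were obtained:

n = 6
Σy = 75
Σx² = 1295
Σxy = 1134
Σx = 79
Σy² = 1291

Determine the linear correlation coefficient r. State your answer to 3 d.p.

0.488

r = (nΣxy − ΣxΣy) / √[(nΣx² − (Σx)²)(nΣy² − (Σy)²)]
Numerator: 6×1134 − 79×75 = 879
Denominator: √[(7770 − 6241)(7746 − 5625)] = √[1529 × 2121] = 1800.8356
r = 879 / 1800.8356 ≈ 0.488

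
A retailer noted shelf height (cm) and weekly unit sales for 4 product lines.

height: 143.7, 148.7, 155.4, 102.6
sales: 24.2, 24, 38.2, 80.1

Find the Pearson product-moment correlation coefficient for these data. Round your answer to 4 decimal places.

-0.9028

n = 4, Σx = 550.4, Σy = 166.5, Σx² = 77437.3, Σy² = 9036.89, Σxy = 21200.88
nΣxy − ΣxΣy = 84803.52 − 91641.6 = -6838.08
nΣx² − (Σx)² = 309749.2 − 302940.16 = 6809.04; nΣy² − (Σy)² = 36147.56 − 27722.25 = 8425.31
r = -6838.08 / √(6809.04 × 8425.31) = -6838.08 / 7574.1846 ≈ -0.9028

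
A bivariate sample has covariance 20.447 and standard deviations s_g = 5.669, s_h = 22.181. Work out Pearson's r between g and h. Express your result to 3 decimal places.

r = Cov(g,h) / (s_g · s_h) = 20.447 / (5.669 × 22.181)
  = 20.447 / 125.7441 ≈ 0.163

0.163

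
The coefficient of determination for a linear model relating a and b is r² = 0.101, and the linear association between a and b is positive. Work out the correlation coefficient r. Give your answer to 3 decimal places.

|r| = √0.101 = 0.318
The association is positive, so r = 0.318.

0.318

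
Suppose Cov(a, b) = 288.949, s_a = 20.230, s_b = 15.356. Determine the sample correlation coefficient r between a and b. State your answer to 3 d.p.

0.930

r = Cov(a,b) / (s_a · s_b) = 288.949 / (20.230 × 15.356)
  = 288.949 / 310.6519 ≈ 0.930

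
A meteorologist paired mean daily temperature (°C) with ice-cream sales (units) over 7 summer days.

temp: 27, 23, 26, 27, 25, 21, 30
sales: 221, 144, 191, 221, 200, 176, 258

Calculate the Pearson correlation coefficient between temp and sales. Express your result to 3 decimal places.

n = 7, Σx = 179, Σy = 1411, Σx² = 4629, Σy² = 292439, Σxy = 36648
nΣxy − ΣxΣy = 256536 − 252569 = 3967
nΣx² − (Σx)² = 32403 − 32041 = 362; nΣy² − (Σy)² = 2047073 − 1990921 = 56152
r = 3967 / √(362 × 56152) = 3967 / 4508.5501 ≈ 0.880

0.880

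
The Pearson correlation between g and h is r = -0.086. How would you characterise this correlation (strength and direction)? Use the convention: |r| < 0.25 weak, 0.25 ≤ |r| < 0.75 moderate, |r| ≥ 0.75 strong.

weak negative

r = -0.086 < 0 so the relationship is negative.
|r| = 0.086, which falls in the weak range.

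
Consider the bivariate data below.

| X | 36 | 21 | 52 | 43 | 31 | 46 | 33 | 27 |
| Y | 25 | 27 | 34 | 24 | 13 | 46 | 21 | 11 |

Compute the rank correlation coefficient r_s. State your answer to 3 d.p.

Rank X: 5, 1, 8, 6, 3, 7, 4, 2
Rank Y: 5, 6, 7, 4, 2, 8, 3, 1
d = rank(X) − rank(Y): 0, -5, 1, 2, 1, -1, 1, 1; Σd² = 34
ρ = 1 − 6Σd² / [n(n²−1)] = 1 − 6×34 / (8×63) = 1 − 204/504 ≈ 0.595

0.595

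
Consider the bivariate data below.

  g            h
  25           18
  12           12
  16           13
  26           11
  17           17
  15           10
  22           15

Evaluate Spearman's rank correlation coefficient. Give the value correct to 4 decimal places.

Rank g: 6, 1, 3, 7, 4, 2, 5
Rank h: 7, 3, 4, 2, 6, 1, 5
d = rank(g) − rank(h): -1, -2, -1, 5, -2, 1, 0; Σd² = 36
ρ = 1 − 6Σd² / [n(n²−1)] = 1 − 6×36 / (7×48) = 1 − 216/336 ≈ 0.3571

0.3571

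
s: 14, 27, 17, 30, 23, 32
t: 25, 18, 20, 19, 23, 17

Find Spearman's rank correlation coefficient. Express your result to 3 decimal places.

-0.886

Rank s: 1, 4, 2, 5, 3, 6
Rank t: 6, 2, 4, 3, 5, 1
d = rank(s) − rank(t): -5, 2, -2, 2, -2, 5; Σd² = 66
ρ = 1 − 6Σd² / [n(n²−1)] = 1 − 6×66 / (6×35) = 1 − 396/210 ≈ -0.886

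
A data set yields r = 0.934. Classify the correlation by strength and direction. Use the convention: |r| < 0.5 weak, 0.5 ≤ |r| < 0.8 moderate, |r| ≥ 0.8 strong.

strong positive

r = 0.934 > 0 so the relationship is positive.
|r| = 0.934, which falls in the strong range.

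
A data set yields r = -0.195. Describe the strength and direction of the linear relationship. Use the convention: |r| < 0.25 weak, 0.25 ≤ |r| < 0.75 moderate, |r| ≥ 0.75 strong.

r = -0.195 < 0 so the relationship is negative.
|r| = 0.195, which falls in the weak range.

weak negative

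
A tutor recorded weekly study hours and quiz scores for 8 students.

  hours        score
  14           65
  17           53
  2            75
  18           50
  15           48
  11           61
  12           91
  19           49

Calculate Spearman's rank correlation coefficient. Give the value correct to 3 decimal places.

-0.738

Rank hours: 4, 6, 1, 7, 5, 2, 3, 8
Rank score: 6, 4, 7, 3, 1, 5, 8, 2
d = rank(hours) − rank(score): -2, 2, -6, 4, 4, -3, -5, 6; Σd² = 146
ρ = 1 − 6Σd² / [n(n²−1)] = 1 − 6×146 / (8×63) = 1 − 876/504 ≈ -0.738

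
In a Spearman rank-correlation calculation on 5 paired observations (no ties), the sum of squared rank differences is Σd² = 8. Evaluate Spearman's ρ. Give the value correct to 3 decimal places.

ρ = 1 − 6Σd² / [n(n²−1)] = 1 − 6×8 / (5×24)
  = 1 − 48/120 = 1 − 0.4000 ≈ 0.600

0.600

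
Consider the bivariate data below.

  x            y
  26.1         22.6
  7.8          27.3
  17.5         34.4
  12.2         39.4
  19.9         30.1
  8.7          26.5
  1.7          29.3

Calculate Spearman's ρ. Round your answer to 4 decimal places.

-0.0357

Rank x: 7, 2, 5, 4, 6, 3, 1
Rank y: 1, 3, 6, 7, 5, 2, 4
d = rank(x) − rank(y): 6, -1, -1, -3, 1, 1, -3; Σd² = 58
ρ = 1 − 6Σd² / [n(n²−1)] = 1 − 6×58 / (7×48) = 1 − 348/336 ≈ -0.0357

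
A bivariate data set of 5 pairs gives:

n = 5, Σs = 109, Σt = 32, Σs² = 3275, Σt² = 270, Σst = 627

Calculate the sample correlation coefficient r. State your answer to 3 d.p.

-0.292

r = (nΣst − ΣsΣt) / √[(nΣs² − (Σs)²)(nΣt² − (Σt)²)]
Numerator: 5×627 − 109×32 = -353
Denominator: √[(16375 − 11881)(1350 − 1024)] = √[4494 × 326] = 1210.3900
r = -353 / 1210.3900 ≈ -0.292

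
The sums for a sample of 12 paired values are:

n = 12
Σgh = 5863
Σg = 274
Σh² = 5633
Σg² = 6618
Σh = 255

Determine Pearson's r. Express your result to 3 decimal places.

r = (nΣgh − ΣgΣh) / √[(nΣg² − (Σg)²)(nΣh² − (Σh)²)]
Numerator: 12×5863 − 274×255 = 486
Denominator: √[(79416 − 75076)(67596 − 65025)] = √[4340 × 2571] = 3340.3802
r = 486 / 3340.3802 ≈ 0.145

0.145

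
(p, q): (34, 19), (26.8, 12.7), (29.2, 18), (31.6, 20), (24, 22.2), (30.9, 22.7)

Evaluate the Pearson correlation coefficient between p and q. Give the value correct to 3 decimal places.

n = 6, Σp = 176.5, Σq = 114.6, Σp² = 5256.25, Σq² = 2254.42, Σpq = 3378.19
nΣpq − ΣpΣq = 20269.14 − 20226.9 = 42.24
nΣp² − (Σp)² = 31537.5 − 31152.25 = 385.25; nΣq² − (Σq)² = 13526.52 − 13133.16 = 393.36
r = 42.24 / √(385.25 × 393.36) = 42.24 / 389.2839 ≈ 0.109

0.109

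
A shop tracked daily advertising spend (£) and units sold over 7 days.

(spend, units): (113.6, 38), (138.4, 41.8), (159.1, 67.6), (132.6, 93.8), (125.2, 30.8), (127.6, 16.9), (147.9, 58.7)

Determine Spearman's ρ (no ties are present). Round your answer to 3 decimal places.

Rank spend: 1, 5, 7, 4, 2, 3, 6
Rank units: 3, 4, 6, 7, 2, 1, 5
d = rank(spend) − rank(units): -2, 1, 1, -3, 0, 2, 1; Σd² = 20
ρ = 1 − 6Σd² / [n(n²−1)] = 1 − 6×20 / (7×48) = 1 − 120/336 ≈ 0.643

0.643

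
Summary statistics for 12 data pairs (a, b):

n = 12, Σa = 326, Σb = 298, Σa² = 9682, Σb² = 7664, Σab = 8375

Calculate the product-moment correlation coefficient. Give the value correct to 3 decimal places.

0.599

r = (nΣab − ΣaΣb) / √[(nΣa² − (Σa)²)(nΣb² − (Σb)²)]
Numerator: 12×8375 − 326×298 = 3352
Denominator: √[(116184 − 106276)(91968 − 88804)] = √[9908 × 3164] = 5599.0099
r = 3352 / 5599.0099 ≈ 0.599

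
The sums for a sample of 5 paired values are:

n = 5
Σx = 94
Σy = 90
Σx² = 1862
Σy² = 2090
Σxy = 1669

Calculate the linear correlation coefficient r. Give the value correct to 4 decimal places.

-0.1090

r = (nΣxy − ΣxΣy) / √[(nΣx² − (Σx)²)(nΣy² − (Σy)²)]
Numerator: 5×1669 − 94×90 = -115
Denominator: √[(9310 − 8836)(10450 − 8100)] = √[474 × 2350] = 1055.4146
r = -115 / 1055.4146 ≈ -0.1090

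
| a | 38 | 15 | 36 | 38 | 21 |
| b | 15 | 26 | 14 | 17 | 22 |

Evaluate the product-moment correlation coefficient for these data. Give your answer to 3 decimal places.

n = 5, Σa = 148, Σb = 94, Σa² = 4850, Σb² = 1870, Σab = 2572
nΣab − ΣaΣb = 12860 − 13912 = -1052
nΣa² − (Σa)² = 24250 − 21904 = 2346; nΣb² − (Σb)² = 9350 − 8836 = 514
r = -1052 / √(2346 × 514) = -1052 / 1098.1093 ≈ -0.958

-0.958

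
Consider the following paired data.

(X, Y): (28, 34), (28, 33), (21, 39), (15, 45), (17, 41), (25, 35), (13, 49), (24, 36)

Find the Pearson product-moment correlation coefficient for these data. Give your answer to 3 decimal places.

-0.975

n = 8, ΣX = 171, ΣY = 312, ΣX² = 3893, ΣY² = 12394, ΣXY = 6443
nΣXY − ΣXΣY = 51544 − 53352 = -1808
nΣX² − (ΣX)² = 31144 − 29241 = 1903; nΣY² − (ΣY)² = 99152 − 97344 = 1808
r = -1808 / √(1903 × 1808) = -1808 / 1854.8919 ≈ -0.975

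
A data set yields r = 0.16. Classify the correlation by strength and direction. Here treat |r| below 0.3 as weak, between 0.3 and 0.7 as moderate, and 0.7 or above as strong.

weak positive

r = 0.16 > 0 so the relationship is positive.
|r| = 0.16, which falls in the weak range.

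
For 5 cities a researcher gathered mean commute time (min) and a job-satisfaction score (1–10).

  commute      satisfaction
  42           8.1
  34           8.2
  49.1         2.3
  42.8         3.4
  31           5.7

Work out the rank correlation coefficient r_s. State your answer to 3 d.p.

-0.700

Rank commute: 3, 2, 5, 4, 1
Rank satisfaction: 4, 5, 1, 2, 3
d = rank(commute) − rank(satisfaction): -1, -3, 4, 2, -2; Σd² = 34
ρ = 1 − 6Σd² / [n(n²−1)] = 1 − 6×34 / (5×24) = 1 − 204/120 ≈ -0.700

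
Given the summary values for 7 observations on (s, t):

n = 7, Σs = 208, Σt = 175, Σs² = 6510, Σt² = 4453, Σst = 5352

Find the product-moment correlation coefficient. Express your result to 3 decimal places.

r = (nΣst − ΣsΣt) / √[(nΣs² − (Σs)²)(nΣt² − (Σt)²)]
Numerator: 7×5352 − 208×175 = 1064
Denominator: √[(45570 − 43264)(31171 − 30625)] = √[2306 × 546] = 1122.0856
r = 1064 / 1122.0856 ≈ 0.948

0.948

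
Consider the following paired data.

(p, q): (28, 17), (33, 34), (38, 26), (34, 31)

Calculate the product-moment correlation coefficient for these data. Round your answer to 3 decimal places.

0.534

n = 4, Σp = 133, Σq = 108, Σp² = 4473, Σq² = 3082, Σpq = 3640
nΣpq − ΣpΣq = 14560 − 14364 = 196
nΣp² − (Σp)² = 17892 − 17689 = 203; nΣq² − (Σq)² = 12328 − 11664 = 664
r = 196 / √(203 × 664) = 196 / 367.1403 ≈ 0.534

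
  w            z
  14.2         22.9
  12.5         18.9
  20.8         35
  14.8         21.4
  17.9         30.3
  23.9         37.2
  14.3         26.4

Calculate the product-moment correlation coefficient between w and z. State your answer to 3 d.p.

n = 7, Σw = 118.4, Σz = 192.1, Σw² = 2105.68, Σz² = 5563.47, Σwz = 3415.12
nΣwz − ΣwΣz = 23905.84 − 22744.64 = 1161.2
nΣw² − (Σw)² = 14739.76 − 14018.56 = 721.2; nΣz² − (Σz)² = 38944.29 − 36902.41 = 2041.88
r = 1161.2 / √(721.2 × 2041.88) = 1161.2 / 1213.5089 ≈ 0.957

0.957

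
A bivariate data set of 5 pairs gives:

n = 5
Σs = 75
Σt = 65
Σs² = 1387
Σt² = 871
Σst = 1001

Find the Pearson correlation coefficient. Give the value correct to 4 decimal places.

r = (nΣst − ΣsΣt) / √[(nΣs² − (Σs)²)(nΣt² − (Σt)²)]
Numerator: 5×1001 − 75×65 = 130
Denominator: √[(6935 − 5625)(4355 − 4225)] = √[1310 × 130] = 412.6742
r = 130 / 412.6742 ≈ 0.3150

0.3150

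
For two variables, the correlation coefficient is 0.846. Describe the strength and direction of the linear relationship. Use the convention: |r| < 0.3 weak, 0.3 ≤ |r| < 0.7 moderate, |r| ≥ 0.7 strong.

r = 0.846 > 0 so the relationship is positive.
|r| = 0.846, which falls in the strong range.

strong positive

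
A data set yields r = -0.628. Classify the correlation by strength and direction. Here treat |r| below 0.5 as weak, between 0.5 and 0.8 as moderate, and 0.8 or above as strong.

moderate negative

r = -0.628 < 0 so the relationship is negative.
|r| = 0.628, which falls in the moderate range.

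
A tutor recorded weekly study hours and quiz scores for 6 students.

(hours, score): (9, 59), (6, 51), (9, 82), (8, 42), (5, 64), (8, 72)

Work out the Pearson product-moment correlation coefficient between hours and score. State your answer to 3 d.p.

n = 6, Σx = 45, Σy = 370, Σx² = 351, Σy² = 23850, Σxy = 2807
nΣxy − ΣxΣy = 16842 − 16650 = 192
nΣx² − (Σx)² = 2106 − 2025 = 81; nΣy² − (Σy)² = 143100 − 136900 = 6200
r = 192 / √(81 × 6200) = 192 / 708.6607 ≈ 0.271

0.271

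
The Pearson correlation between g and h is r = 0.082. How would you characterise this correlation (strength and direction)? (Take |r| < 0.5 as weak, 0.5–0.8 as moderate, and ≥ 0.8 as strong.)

r = 0.082 > 0 so the relationship is positive.
|r| = 0.082, which falls in the weak range.

weak positive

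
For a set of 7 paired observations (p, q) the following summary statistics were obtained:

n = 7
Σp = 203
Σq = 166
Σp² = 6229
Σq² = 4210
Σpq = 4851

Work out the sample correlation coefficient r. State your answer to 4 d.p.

0.1210

r = (nΣpq − ΣpΣq) / √[(nΣp² − (Σp)²)(nΣq² − (Σq)²)]
Numerator: 7×4851 − 203×166 = 259
Denominator: √[(43603 − 41209)(29470 − 27556)] = √[2394 × 1914] = 2140.5878
r = 259 / 2140.5878 ≈ 0.1210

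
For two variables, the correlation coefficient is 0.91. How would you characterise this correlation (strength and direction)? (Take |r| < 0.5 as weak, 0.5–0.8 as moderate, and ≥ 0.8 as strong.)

strong positive

r = 0.91 > 0 so the relationship is positive.
|r| = 0.91, which falls in the strong range.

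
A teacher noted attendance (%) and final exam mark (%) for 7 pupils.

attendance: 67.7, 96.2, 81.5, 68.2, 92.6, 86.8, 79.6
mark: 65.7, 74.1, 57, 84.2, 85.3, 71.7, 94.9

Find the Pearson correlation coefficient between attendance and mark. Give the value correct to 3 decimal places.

n = 7, Σx = 572.6, Σy = 532.9, Σx² = 47576.38, Σy² = 41568.93, Σxy = 43640.63
nΣxy − ΣxΣy = 305484.41 − 305138.54 = 345.87
nΣx² − (Σx)² = 333034.66 − 327870.76 = 5163.9; nΣy² − (Σy)² = 290982.51 − 283982.41 = 7000.1
r = 345.87 / √(5163.9 × 7000.1) = 345.87 / 6012.3054 ≈ 0.058

0.058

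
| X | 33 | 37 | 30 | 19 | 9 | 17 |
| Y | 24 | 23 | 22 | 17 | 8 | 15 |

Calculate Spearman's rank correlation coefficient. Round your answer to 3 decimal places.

Rank X: 5, 6, 4, 3, 1, 2
Rank Y: 6, 5, 4, 3, 1, 2
d = rank(X) − rank(Y): -1, 1, 0, 0, 0, 0; Σd² = 2
ρ = 1 − 6Σd² / [n(n²−1)] = 1 − 6×2 / (6×35) = 1 − 12/210 ≈ 0.943

0.943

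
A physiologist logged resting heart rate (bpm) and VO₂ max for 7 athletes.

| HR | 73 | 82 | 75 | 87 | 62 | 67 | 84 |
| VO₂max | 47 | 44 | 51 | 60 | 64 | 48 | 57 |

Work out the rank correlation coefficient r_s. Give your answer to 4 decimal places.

0.0000

Rank HR: 3, 5, 4, 7, 1, 2, 6
Rank VO₂max: 2, 1, 4, 6, 7, 3, 5
d = rank(HR) − rank(VO₂max): 1, 4, 0, 1, -6, -1, 1; Σd² = 56
ρ = 1 − 6Σd² / [n(n²−1)] = 1 − 6×56 / (7×48) = 1 − 336/336 ≈ 0.0000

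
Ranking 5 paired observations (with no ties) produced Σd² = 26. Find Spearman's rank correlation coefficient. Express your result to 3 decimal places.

-0.300

ρ = 1 − 6Σd² / [n(n²−1)] = 1 − 6×26 / (5×24)
  = 1 − 156/120 = 1 − 1.3000 ≈ -0.300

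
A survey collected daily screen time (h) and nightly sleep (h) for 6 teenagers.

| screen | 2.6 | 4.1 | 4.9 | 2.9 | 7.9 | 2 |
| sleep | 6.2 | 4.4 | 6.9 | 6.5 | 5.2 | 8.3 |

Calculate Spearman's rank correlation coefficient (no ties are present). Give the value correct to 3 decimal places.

Rank screen: 2, 4, 5, 3, 6, 1
Rank sleep: 3, 1, 5, 4, 2, 6
d = rank(screen) − rank(sleep): -1, 3, 0, -1, 4, -5; Σd² = 52
ρ = 1 − 6Σd² / [n(n²−1)] = 1 − 6×52 / (6×35) = 1 − 312/210 ≈ -0.486

-0.486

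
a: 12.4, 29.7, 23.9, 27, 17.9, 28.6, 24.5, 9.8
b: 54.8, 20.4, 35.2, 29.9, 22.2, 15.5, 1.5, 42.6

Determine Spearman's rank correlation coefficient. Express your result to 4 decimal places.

-0.7143

Rank a: 2, 8, 4, 6, 3, 7, 5, 1
Rank b: 8, 3, 6, 5, 4, 2, 1, 7
d = rank(a) − rank(b): -6, 5, -2, 1, -1, 5, 4, -6; Σd² = 144
ρ = 1 − 6Σd² / [n(n²−1)] = 1 − 6×144 / (8×63) = 1 − 864/504 ≈ -0.7143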